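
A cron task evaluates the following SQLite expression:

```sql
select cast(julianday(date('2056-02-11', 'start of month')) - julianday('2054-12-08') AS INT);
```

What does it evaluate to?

420

`start of month` rewinds 2056-02-11 to 2056-02-01.
23 days remain in December 2054 after the 8th (31 − 8).
Full months from January 2055 through January 2056 contribute their day counts.
Then 1 day into February 2056.
Total: 23 + 31 + 28 + 31 + 30 + 31 + 30 + 31 + 31 + 30 + 31 + 30 + 31 + 31 + 1 = 420.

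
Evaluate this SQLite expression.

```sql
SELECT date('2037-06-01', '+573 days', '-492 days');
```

2037-08-21

Applying '+573 days' to 2037-06-01: counting 573 days forward gives 2038-12-26.
Applying '-492 days' to 2038-12-26: counting 492 days back gives 2037-08-21.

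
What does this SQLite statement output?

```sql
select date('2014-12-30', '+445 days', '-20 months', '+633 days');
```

Applying '+445 days' to 2014-12-30: counting 445 days forward gives 2016-03-19.
Adding -20 months to 2016-03-19 gives 2014-07-19.
Applying '+633 days' to 2014-07-19: counting 633 days forward gives 2016-04-12.

2016-04-12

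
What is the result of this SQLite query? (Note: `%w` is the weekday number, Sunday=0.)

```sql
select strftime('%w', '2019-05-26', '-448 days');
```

First apply '-448 days': 2019-05-26 → 2018-03-04.
2018-03-04 is a Sunday; with Sunday=0 that is 0.

0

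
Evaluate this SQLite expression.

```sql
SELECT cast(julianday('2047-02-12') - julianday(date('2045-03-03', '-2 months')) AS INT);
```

770

Adding -2 months to 2045-03-03 gives 2045-01-03.
28 days remain in January 2045 after the 3rd (31 − 3).
Full months from February 2045 through January 2047 contribute their day counts.
Then 12 days into February 2047.
Total: 28 + 28 + 31 + 30 + 31 + 30 + 31 + 31 + 30 + 31 + 30 + 31 + 31 + 28 + 31 + 30 + 31 + 30 + 31 + 31 + 30 + 31 + 30 + 31 + 31 + 12 = 770.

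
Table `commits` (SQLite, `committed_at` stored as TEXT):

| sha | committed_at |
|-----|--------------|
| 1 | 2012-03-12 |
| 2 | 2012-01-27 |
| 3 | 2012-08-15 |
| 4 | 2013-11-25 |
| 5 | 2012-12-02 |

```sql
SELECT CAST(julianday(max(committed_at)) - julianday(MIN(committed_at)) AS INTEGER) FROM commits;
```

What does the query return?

MIN = 2012-01-27, MAX = 2013-11-25.
4 days remain in January 2012 after the 27th (31 − 27).
Full months from February 2012 through October 2013 contribute their day counts.
Then 25 days into November 2013.
Total: 4 + 29 + 31 + 30 + 31 + 30 + 31 + 31 + 30 + 31 + 30 + 31 + 31 + 28 + 31 + 30 + 31 + 30 + 31 + 31 + 30 + 31 + 25 = 668.

668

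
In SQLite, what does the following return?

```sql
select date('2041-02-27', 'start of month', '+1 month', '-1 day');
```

2041-02-28

`start of month` rewinds 2041-02-27 to 2041-02-01.
Adding +1 month to 2041-02-01 gives 2041-03-01.
Going back 1 day from 2041-03-01 reaches 2041-02-28 (last day of February, 28 days).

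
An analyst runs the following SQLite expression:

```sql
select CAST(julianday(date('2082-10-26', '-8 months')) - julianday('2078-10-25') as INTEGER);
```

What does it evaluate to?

1220

Adding -8 months to 2082-10-26 gives 2082-02-26.
6 days remain in October 2078 after the 25th (31 − 25).
Full months from November 2078 through January 2082 contribute their day counts.
Then 26 days into February 2082.
Total: 6 + 30 + 31 + 31 + 28 + 31 + 30 + 31 + 30 + 31 + 31 + 30 + 31 + 30 + 31 + 31 + 29 + 31 + 30 + 31 + 30 + 31 + 31 + 30 + 31 + 30 + 31 + 31 + 28 + 31 + 30 + 31 + 30 + 31 + 31 + 30 + 31 + 30 + 31 + 31 + 26 = 1220.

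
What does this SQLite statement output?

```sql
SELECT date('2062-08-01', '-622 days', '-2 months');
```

Applying '-622 days' to 2062-08-01: counting 622 days back gives 2060-11-17.
Adding -2 months to 2060-11-17 gives 2060-09-17.

2060-09-17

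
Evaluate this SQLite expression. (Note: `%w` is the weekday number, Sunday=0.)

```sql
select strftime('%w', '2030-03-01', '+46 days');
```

2

First apply '+46 days': 2030-03-01 → 2030-04-16.
2030-04-16 is a Tuesday; with Sunday=0 that is 2.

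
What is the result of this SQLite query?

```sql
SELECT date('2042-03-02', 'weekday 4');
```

`weekday 4` advances to the next Thursday; 2042-03-02 is a Sunday, so it moves forward to 2042-03-06.

2042-03-06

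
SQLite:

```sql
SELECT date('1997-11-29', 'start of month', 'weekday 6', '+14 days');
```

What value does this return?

1997-11-15

`start of month` rewinds 1997-11-29 to 1997-11-01.
`weekday 6` advances to the next Saturday; 1997-11-01 is already a Saturday, so it stays at 1997-11-01.
Advancing 14 more days within November lands on 1997-11-15.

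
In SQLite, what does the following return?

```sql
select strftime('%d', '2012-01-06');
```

`%d` extracts the 2-digit day of month: 06.

06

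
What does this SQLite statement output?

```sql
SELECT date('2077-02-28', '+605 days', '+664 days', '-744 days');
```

Applying '+605 days' to 2077-02-28: counting 605 days forward gives 2078-10-26.
Applying '+664 days' to 2078-10-26: counting 664 days forward gives 2080-08-20.
Applying '-744 days' to 2080-08-20: counting 744 days back gives 2078-08-07.

2078-08-07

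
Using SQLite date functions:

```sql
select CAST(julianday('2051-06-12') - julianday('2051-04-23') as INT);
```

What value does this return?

50

7 days remain in April 2051 after the 23rd (30 − 23).
May 2051: 31 days.
Then 12 days into June 2051.
Total: 7 + 31 + 12 = 50.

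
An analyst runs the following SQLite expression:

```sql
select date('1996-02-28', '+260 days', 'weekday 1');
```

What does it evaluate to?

Applying '+260 days' to 1996-02-28: counting 260 days forward gives 1996-11-14.
`weekday 1` advances to the next Monday; 1996-11-14 is a Thursday, so it moves forward to 1996-11-18.

1996-11-18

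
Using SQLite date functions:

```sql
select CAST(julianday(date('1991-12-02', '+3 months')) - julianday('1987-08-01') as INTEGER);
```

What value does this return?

1675

Adding +3 months to 1991-12-02 gives 1992-03-02.
30 days remain in August 1987 after the 1st (31 − 1).
Full months from September 1987 through February 1992 contribute their day counts.
Then 2 days into March 1992.
Total: 30 + 30 + 31 + 30 + 31 + 31 + 29 + 31 + 30 + 31 + 30 + 31 + 31 + 30 + 31 + 30 + 31 + 31 + 28 + 31 + 30 + 31 + 30 + 31 + 31 + 30 + 31 + 30 + 31 + 31 + 28 + 31 + 30 + 31 + 30 + 31 + 31 + 30 + 31 + 30 + 31 + 31 + 28 + 31 + 30 + 31 + 30 + 31 + 31 + 30 + 31 + 30 + 31 + 31 + 29 + 2 = 1675.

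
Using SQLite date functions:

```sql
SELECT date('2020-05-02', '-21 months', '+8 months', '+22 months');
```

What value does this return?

Adding -21 months to 2020-05-02 gives 2018-08-02.
Adding +8 months to 2018-08-02 gives 2019-04-02.
Adding +22 months to 2019-04-02 gives 2021-02-02.

2021-02-02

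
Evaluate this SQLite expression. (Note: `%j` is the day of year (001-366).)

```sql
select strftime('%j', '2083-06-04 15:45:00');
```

155

Day-of-year for 2083-06-04: days since 2083-01-01 inclusive = 155, zero-padded to 155.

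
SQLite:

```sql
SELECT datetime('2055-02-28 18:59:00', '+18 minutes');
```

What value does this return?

+18 minutes from 2055-02-28 18:59:00 is 2055-02-28 19:17:00.

2055-02-28 19:17:00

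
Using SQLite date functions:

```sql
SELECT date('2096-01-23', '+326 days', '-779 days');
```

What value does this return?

2094-10-27

Applying '+326 days' to 2096-01-23: counting 326 days forward gives 2096-12-14.
Applying '-779 days' to 2096-12-14: counting 779 days back gives 2094-10-27.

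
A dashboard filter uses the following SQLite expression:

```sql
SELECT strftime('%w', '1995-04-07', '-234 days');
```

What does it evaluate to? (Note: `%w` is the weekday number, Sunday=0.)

2

First apply '-234 days': 1995-04-07 → 1994-08-16.
1994-08-16 is a Tuesday; with Sunday=0 that is 2.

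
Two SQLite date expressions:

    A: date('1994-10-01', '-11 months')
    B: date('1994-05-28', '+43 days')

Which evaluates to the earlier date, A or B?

A = 1993-11-01.
B = 1994-07-10.
A is earlier.

A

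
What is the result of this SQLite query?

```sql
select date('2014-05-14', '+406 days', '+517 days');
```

Applying '+406 days' to 2014-05-14: counting 406 days forward gives 2015-06-24.
Applying '+517 days' to 2015-06-24: counting 517 days forward gives 2016-11-22.

2016-11-22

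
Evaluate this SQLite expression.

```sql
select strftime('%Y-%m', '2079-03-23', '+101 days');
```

First apply '+101 days': 2079-03-23 → 2079-07-02.
`%Y-%m` extracts the year-month: 2079-07.

2079-07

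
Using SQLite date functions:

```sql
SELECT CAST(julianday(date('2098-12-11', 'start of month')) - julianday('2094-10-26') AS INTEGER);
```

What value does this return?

1497

`start of month` rewinds 2098-12-11 to 2098-12-01.
5 days remain in October 2094 after the 26th (31 − 26).
Full months from November 2094 through November 2098 contribute their day counts.
Then 1 day into December 2098.
Total: 5 + 30 + 31 + 31 + 28 + 31 + 30 + 31 + 30 + 31 + 31 + 30 + 31 + 30 + 31 + 31 + 29 + 31 + 30 + 31 + 30 + 31 + 31 + 30 + 31 + 30 + 31 + 31 + 28 + 31 + 30 + 31 + 30 + 31 + 31 + 30 + 31 + 30 + 31 + 31 + 28 + 31 + 30 + 31 + 30 + 31 + 31 + 30 + 31 + 30 + 1 = 1497.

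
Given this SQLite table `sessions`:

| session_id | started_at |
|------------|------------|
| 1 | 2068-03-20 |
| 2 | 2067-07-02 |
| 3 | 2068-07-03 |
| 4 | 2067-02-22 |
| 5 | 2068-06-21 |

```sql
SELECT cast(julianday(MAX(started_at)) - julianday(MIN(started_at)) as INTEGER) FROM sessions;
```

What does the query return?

497

MIN = 2067-02-22, MAX = 2068-07-03.
6 days remain in February 2067 after the 22nd (28 − 22).
Full months from March 2067 through June 2068 contribute their day counts.
Then 3 days into July 2068.
Total: 6 + 31 + 30 + 31 + 30 + 31 + 31 + 30 + 31 + 30 + 31 + 31 + 29 + 31 + 30 + 31 + 30 + 3 = 497.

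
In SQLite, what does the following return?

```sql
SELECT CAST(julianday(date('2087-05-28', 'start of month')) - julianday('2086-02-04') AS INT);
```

451

`start of month` rewinds 2087-05-28 to 2087-05-01.
24 days remain in February 2086 after the 4th (28 − 4).
Full months from March 2086 through April 2087 contribute their day counts.
Then 1 day into May 2087.
Total: 24 + 31 + 30 + 31 + 30 + 31 + 31 + 30 + 31 + 30 + 31 + 31 + 28 + 31 + 30 + 1 = 451.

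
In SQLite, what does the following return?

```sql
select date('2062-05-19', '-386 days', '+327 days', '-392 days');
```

Applying '-386 days' to 2062-05-19: counting 386 days back gives 2061-04-28.
Applying '+327 days' to 2061-04-28: counting 327 days forward gives 2062-03-21.
Applying '-392 days' to 2062-03-21: counting 392 days back gives 2061-02-22.

2061-02-22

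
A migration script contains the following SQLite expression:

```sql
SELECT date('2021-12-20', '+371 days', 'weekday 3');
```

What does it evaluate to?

Applying '+371 days' to 2021-12-20: counting 371 days forward gives 2022-12-26.
`weekday 3` advances to the next Wednesday; 2022-12-26 is a Monday, so it moves forward to 2022-12-28.

2022-12-28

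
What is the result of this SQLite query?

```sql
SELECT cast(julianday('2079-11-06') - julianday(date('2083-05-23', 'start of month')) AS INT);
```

-1272

`start of month` rewinds 2083-05-23 to 2083-05-01.
24 days remain in November 2079 after the 6th (30 − 6).
Full months from December 2079 through April 2083 contribute their day counts.
Then 1 day into May 2083.
Total: 24 + 31 + 31 + 29 + 31 + 30 + 31 + 30 + 31 + 31 + 30 + 31 + 30 + 31 + 31 + 28 + 31 + 30 + 31 + 30 + 31 + 31 + 30 + 31 + 30 + 31 + 31 + 28 + 31 + 30 + 31 + 30 + 31 + 31 + 30 + 31 + 30 + 31 + 31 + 28 + 31 + 30 + 1 = 1272.
The subtraction is earlier − later, so the result is −1272 → -1272.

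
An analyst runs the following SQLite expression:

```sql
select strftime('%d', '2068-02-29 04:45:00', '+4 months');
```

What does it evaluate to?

First apply '+4 months': 2068-02-29 04:45:00 → 2068-06-29 04:45:00.
`%d` extracts the 2-digit day of month: 29.

29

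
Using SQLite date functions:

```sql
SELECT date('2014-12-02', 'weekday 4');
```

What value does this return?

`weekday 4` advances to the next Thursday; 2014-12-02 is a Tuesday, so it moves forward to 2014-12-04.

2014-12-04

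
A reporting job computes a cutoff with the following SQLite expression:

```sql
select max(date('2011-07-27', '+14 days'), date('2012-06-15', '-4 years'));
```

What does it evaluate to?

2011-08-10

date('2011-07-27', '+14 days') → 2011-08-10.
date('2012-06-15', '-4 years') → 2008-06-15.
Later of the two is 2011-08-10.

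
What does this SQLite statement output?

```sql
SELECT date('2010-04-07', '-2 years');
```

Adding -2 years to 2010-04-07 gives 2008-04-07.

2008-04-07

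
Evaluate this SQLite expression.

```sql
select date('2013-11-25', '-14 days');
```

Going back 14 days within November lands on 2013-11-11.

2013-11-11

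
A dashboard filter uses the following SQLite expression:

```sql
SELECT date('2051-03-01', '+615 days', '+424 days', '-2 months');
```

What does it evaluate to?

Applying '+615 days' to 2051-03-01: counting 615 days forward gives 2052-11-05.
Applying '+424 days' to 2052-11-05: counting 424 days forward gives 2054-01-03.
Adding -2 months to 2054-01-03 gives 2053-11-03.

2053-11-03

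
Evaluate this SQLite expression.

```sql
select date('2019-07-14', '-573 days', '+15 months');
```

2019-03-18

Applying '-573 days' to 2019-07-14: counting 573 days back gives 2017-12-18.
Adding +15 months to 2017-12-18 gives 2019-03-18.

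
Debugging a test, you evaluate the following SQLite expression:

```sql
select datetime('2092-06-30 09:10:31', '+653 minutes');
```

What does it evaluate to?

653 minutes = 10h 53m; +653 minutes from 2092-06-30 09:10:31 is 2092-06-30 20:03:31.

2092-06-30 20:03:31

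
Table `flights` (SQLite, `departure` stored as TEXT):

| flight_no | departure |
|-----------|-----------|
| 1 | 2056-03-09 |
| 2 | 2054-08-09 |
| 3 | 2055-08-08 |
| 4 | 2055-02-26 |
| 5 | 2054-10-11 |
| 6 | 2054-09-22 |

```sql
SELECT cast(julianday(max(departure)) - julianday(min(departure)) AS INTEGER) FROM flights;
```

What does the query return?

578

MIN = 2054-08-09, MAX = 2056-03-09.
22 days remain in August 2054 after the 9th (31 − 9).
Full months from September 2054 through February 2056 contribute their day counts.
Then 9 days into March 2056.
Total: 22 + 30 + 31 + 30 + 31 + 31 + 28 + 31 + 30 + 31 + 30 + 31 + 31 + 30 + 31 + 30 + 31 + 31 + 29 + 9 = 578.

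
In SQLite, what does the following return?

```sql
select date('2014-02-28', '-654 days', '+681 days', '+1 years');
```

Applying '-654 days' to 2014-02-28: counting 654 days back gives 2012-05-15.
Applying '+681 days' to 2012-05-15: counting 681 days forward gives 2014-03-27.
Adding +1 year to 2014-03-27 gives 2015-03-27.

2015-03-27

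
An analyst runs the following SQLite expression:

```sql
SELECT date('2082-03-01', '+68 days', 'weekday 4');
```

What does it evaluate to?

2082-05-14

Applying '+68 days' to 2082-03-01: counting 68 days forward gives 2082-05-08.
`weekday 4` advances to the next Thursday; 2082-05-08 is a Friday, so it moves forward to 2082-05-14.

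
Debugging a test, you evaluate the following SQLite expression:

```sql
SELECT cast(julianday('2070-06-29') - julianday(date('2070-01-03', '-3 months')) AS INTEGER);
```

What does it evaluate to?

Adding -3 months to 2070-01-03 gives 2069-10-03.
28 days remain in October 2069 after the 3rd (31 − 3).
Full months from November 2069 through May 2070 contribute their day counts.
Then 29 days into June 2070.
Total: 28 + 30 + 31 + 31 + 28 + 31 + 30 + 31 + 29 = 269.

269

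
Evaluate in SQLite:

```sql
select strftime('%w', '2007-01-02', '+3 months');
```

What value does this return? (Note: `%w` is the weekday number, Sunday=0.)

1

First apply '+3 months': 2007-01-02 → 2007-04-02.
2007-04-02 is a Monday; with Sunday=0 that is 1.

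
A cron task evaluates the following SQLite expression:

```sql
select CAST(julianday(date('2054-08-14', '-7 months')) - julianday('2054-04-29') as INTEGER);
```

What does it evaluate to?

-105

Adding -7 months to 2054-08-14 gives 2054-01-14.
17 days remain in January 2054 after the 14th (31 − 14).
February 2054: 28 days.
March 2054: 31 days.
Then 29 days into April 2054.
Total: 17 + 28 + 31 + 29 = 105.
The subtraction is earlier − later, so the result is −105 → -105.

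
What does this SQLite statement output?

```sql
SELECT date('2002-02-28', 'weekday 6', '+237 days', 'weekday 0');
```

2002-10-27

`weekday 6` advances to the next Saturday; 2002-02-28 is a Thursday, so it moves forward to 2002-03-02.
Applying '+237 days' to 2002-03-02: counting 237 days forward gives 2002-10-25.
`weekday 0` advances to the next Sunday; 2002-10-25 is a Friday, so it moves forward to 2002-10-27.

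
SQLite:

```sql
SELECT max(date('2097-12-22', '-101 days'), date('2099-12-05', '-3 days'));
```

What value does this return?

date('2097-12-22', '-101 days') → 2097-09-12.
date('2099-12-05', '-3 days') → 2099-12-02.
Later of the two is 2099-12-02.

2099-12-02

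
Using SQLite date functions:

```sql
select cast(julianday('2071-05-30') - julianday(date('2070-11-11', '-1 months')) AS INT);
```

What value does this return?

231

Adding -1 month to 2070-11-11 gives 2070-10-11.
20 days remain in October 2070 after the 11th (31 − 11).
Full months from November 2070 through April 2071 contribute their day counts.
Then 30 days into May 2071.
Total: 20 + 30 + 31 + 31 + 28 + 31 + 30 + 30 = 231.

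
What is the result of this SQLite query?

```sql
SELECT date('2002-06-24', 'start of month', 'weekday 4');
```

2002-06-06

`start of month` rewinds 2002-06-24 to 2002-06-01.
`weekday 4` advances to the next Thursday; 2002-06-01 is a Saturday, so it moves forward to 2002-06-06.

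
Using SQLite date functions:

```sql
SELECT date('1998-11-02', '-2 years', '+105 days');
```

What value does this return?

1997-02-15

Adding -2 years to 1998-11-02 gives 1996-11-02.
Applying '+105 days' to 1996-11-02: counting 105 days forward gives 1997-02-15.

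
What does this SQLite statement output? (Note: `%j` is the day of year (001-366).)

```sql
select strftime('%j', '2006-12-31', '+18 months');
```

First apply '+18 months': 2006-12-31 → 2008-07-01.
Day-of-year for 2008-07-01: days since 2008-01-01 inclusive = 183, zero-padded to 183.

183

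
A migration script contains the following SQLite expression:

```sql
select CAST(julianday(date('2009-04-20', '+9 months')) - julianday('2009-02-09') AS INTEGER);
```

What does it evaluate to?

345

Adding +9 months to 2009-04-20 gives 2010-01-20.
19 days remain in February 2009 after the 9th (28 − 9).
Full months from March 2009 through December 2009 contribute their day counts.
Then 20 days into January 2010.
Total: 19 + 31 + 30 + 31 + 30 + 31 + 31 + 30 + 31 + 30 + 31 + 20 = 345.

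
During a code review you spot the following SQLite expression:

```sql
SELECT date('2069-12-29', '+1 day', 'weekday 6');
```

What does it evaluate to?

Advancing 1 more day within December lands on 2069-12-30.
`weekday 6` advances to the next Saturday; 2069-12-30 is a Monday, so it moves forward to 2070-01-04.

2070-01-04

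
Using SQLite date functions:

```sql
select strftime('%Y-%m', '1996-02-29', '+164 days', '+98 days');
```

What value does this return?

1996-11

First apply '+164 days', '+98 days': 1996-02-29 → 1996-11-17.
`%Y-%m` extracts the year-month: 1996-11.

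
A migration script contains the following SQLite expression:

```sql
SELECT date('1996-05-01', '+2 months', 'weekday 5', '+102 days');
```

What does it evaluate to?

Adding +2 months to 1996-05-01 gives 1996-07-01.
`weekday 5` advances to the next Friday; 1996-07-01 is a Monday, so it moves forward to 1996-07-05.
Applying '+102 days' to 1996-07-05: counting 102 days forward gives 1996-10-15.

1996-10-15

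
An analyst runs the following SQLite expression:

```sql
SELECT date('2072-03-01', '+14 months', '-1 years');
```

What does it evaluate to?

2072-05-01

Adding +14 months to 2072-03-01 gives 2073-05-01.
Adding -1 year to 2073-05-01 gives 2072-05-01.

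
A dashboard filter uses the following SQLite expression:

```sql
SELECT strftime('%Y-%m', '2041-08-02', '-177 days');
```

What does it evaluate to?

2041-02

First apply '-177 days': 2041-08-02 → 2041-02-06.
`%Y-%m` extracts the year-month: 2041-02.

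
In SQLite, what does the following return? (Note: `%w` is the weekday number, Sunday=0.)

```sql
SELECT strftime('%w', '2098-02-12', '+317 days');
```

5

First apply '+317 days': 2098-02-12 → 2098-12-26.
2098-12-26 is a Friday; with Sunday=0 that is 5.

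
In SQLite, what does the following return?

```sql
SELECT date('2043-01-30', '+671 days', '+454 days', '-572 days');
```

2044-08-05

Applying '+671 days' to 2043-01-30: counting 671 days forward gives 2044-12-01.
Applying '+454 days' to 2044-12-01: counting 454 days forward gives 2046-02-28.
Applying '-572 days' to 2046-02-28: counting 572 days back gives 2044-08-05.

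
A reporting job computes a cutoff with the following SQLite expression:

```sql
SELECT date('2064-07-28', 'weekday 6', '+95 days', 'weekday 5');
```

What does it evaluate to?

2064-11-07

`weekday 6` advances to the next Saturday; 2064-07-28 is a Monday, so it moves forward to 2064-08-02.
Applying '+95 days' to 2064-08-02: counting 95 days forward gives 2064-11-05.
`weekday 5` advances to the next Friday; 2064-11-05 is a Wednesday, so it moves forward to 2064-11-07.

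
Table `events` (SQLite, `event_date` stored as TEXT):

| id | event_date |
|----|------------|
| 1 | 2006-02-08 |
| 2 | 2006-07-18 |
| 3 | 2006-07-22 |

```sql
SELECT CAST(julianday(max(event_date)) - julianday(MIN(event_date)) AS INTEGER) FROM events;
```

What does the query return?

164

MIN = 2006-02-08, MAX = 2006-07-22.
20 days remain in February 2006 after the 8th (28 − 8).
March 2006: 31 days.
April 2006: 30 days.
May 2006: 31 days.
June 2006: 30 days.
Then 22 days into July 2006.
Total: 20 + 31 + 30 + 31 + 30 + 22 = 164.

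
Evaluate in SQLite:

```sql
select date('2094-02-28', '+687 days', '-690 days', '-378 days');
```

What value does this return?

Applying '+687 days' to 2094-02-28: counting 687 days forward gives 2096-01-16.
Applying '-690 days' to 2096-01-16: counting 690 days back gives 2094-02-25.
Applying '-378 days' to 2094-02-25: counting 378 days back gives 2093-02-12.

2093-02-12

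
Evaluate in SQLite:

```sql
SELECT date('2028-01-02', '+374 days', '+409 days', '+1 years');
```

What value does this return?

Applying '+374 days' to 2028-01-02: counting 374 days forward gives 2029-01-10.
Applying '+409 days' to 2029-01-10: counting 409 days forward gives 2030-02-23.
Adding +1 year to 2030-02-23 gives 2031-02-23.

2031-02-23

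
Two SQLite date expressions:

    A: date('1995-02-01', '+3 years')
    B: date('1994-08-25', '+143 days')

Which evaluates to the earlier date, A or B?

A = 1998-02-01.
B = 1995-01-15.
B is earlier.

B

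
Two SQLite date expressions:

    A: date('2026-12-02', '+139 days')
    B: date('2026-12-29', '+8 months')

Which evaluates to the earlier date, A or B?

A

A = 2027-04-20.
B = 2027-08-29.
A is earlier.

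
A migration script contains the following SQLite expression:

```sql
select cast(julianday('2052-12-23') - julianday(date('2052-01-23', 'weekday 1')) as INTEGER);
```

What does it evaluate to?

329

`weekday 1` advances to the next Monday; 2052-01-23 is a Tuesday, so it moves forward to 2052-01-29.
2 days remain in January 2052 after the 29th (31 − 29).
Full months from February 2052 through November 2052 contribute their day counts.
Then 23 days into December 2052.
Total: 2 + 29 + 31 + 30 + 31 + 30 + 31 + 31 + 30 + 31 + 30 + 23 = 329.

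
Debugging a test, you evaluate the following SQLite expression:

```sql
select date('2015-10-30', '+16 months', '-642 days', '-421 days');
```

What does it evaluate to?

Adding +16 months to 2015-10-30 targets 2017-02-30. February 2017 has only 28 days, so SQLite normalizes the 2-day overflow forward to 2017-03-02.
Applying '-642 days' to 2017-03-02: counting 642 days back gives 2015-05-30.
Applying '-421 days' to 2015-05-30: counting 421 days back gives 2014-04-04.

2014-04-04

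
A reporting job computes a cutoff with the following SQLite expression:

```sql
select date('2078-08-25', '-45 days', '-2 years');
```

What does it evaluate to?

Applying '-45 days' to 2078-08-25: counting 45 days back gives 2078-07-11.
Adding -2 years to 2078-07-11 gives 2076-07-11.

2076-07-11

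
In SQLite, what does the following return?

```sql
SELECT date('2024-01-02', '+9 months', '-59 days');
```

2024-08-04

Adding +9 months to 2024-01-02 gives 2024-10-02.
Applying '-59 days' to 2024-10-02: counting 59 days back gives 2024-08-04.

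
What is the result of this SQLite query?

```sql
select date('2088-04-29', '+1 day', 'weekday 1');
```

2088-05-03

Advancing 1 more day within April lands on 2088-04-30.
`weekday 1` advances to the next Monday; 2088-04-30 is a Friday, so it moves forward to 2088-05-03.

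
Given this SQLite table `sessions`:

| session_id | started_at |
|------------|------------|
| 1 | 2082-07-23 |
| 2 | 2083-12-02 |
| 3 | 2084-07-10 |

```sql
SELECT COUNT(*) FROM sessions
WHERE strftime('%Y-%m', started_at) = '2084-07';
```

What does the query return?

1

Rows with year-month 2084-07: 2084-07-10 → 1.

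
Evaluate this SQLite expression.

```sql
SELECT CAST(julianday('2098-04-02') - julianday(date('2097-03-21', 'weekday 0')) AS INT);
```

374

`weekday 0` advances to the next Sunday; 2097-03-21 is a Thursday, so it moves forward to 2097-03-24.
7 days remain in March 2097 after the 24th (31 − 24).
Full months from April 2097 through March 2098 contribute their day counts.
Then 2 days into April 2098.
Total: 7 + 30 + 31 + 30 + 31 + 31 + 30 + 31 + 30 + 31 + 31 + 28 + 31 + 2 = 374.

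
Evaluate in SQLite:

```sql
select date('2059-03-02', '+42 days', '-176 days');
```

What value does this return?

2058-10-19

Applying '+42 days' to 2059-03-02: counting 42 days forward gives 2059-04-13.
Applying '-176 days' to 2059-04-13: counting 176 days back gives 2058-10-19.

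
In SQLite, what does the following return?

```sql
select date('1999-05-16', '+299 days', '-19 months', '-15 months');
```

1997-05-10

Applying '+299 days' to 1999-05-16: counting 299 days forward gives 2000-03-10.
Adding -19 months to 2000-03-10 gives 1998-08-10.
Adding -15 months to 1998-08-10 gives 1997-05-10.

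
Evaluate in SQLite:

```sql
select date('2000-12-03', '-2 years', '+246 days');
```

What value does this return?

1999-08-06

Adding -2 years to 2000-12-03 gives 1998-12-03.
Applying '+246 days' to 1998-12-03: counting 246 days forward gives 1999-08-06.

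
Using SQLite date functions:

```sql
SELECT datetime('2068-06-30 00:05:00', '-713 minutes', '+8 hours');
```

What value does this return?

2068-06-29 20:12:00

713 minutes = 11h 53m; -713 minutes from 2068-06-30 00:05:00 is 2068-06-29 12:12:00 (crosses midnight).
+8 hours from 2068-06-29 12:12:00 is 2068-06-29 20:12:00.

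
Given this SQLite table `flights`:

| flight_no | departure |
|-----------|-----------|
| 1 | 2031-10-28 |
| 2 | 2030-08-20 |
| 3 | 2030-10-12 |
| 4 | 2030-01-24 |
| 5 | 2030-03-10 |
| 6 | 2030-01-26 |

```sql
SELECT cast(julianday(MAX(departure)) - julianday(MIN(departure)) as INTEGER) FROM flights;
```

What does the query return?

MIN = 2030-01-24, MAX = 2031-10-28.
7 days remain in January 2030 after the 24th (31 − 24).
Full months from February 2030 through September 2031 contribute their day counts.
Then 28 days into October 2031.
Total: 7 + 28 + 31 + 30 + 31 + 30 + 31 + 31 + 30 + 31 + 30 + 31 + 31 + 28 + 31 + 30 + 31 + 30 + 31 + 31 + 30 + 28 = 642.

642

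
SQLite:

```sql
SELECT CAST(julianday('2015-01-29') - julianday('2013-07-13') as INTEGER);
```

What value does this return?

565

18 days remain in July 2013 after the 13th (31 − 13).
Full months from August 2013 through December 2014 contribute their day counts.
Then 29 days into January 2015.
Total: 18 + 31 + 30 + 31 + 30 + 31 + 31 + 28 + 31 + 30 + 31 + 30 + 31 + 31 + 30 + 31 + 30 + 31 + 29 = 565.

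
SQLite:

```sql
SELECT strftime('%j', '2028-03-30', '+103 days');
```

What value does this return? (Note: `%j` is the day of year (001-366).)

193

First apply '+103 days': 2028-03-30 → 2028-07-11.
Day-of-year for 2028-07-11: days since 2028-01-01 inclusive = 193, zero-padded to 193.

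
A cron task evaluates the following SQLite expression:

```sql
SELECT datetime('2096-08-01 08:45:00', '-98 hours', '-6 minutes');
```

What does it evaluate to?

2096-07-28 06:39:00

-98 hours from 2096-08-01 08:45:00 is 2096-07-28 06:45:00 (crosses midnight).
-6 minutes from 2096-07-28 06:45:00 is 2096-07-28 06:39:00.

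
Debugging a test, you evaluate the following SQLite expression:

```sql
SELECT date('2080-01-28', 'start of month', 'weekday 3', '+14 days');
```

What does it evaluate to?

2080-01-17

`start of month` rewinds 2080-01-28 to 2080-01-01.
`weekday 3` advances to the next Wednesday; 2080-01-01 is a Monday, so it moves forward to 2080-01-03.
Advancing 14 more days within January lands on 2080-01-17.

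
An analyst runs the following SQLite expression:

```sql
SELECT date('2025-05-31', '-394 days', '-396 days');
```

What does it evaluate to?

2023-04-02

Applying '-394 days' to 2025-05-31: counting 394 days back gives 2024-05-02.
Applying '-396 days' to 2024-05-02: counting 396 days back gives 2023-04-02.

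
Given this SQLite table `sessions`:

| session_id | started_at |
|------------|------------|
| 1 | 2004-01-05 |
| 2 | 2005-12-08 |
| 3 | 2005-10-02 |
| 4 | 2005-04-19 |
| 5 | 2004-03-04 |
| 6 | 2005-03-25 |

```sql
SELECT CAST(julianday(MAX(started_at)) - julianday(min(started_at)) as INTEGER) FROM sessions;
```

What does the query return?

MIN = 2004-01-05, MAX = 2005-12-08.
26 days remain in January 2004 after the 5th (31 − 5).
Full months from February 2004 through November 2005 contribute their day counts.
Then 8 days into December 2005.
Total: 26 + 29 + 31 + 30 + 31 + 30 + 31 + 31 + 30 + 31 + 30 + 31 + 31 + 28 + 31 + 30 + 31 + 30 + 31 + 31 + 30 + 31 + 30 + 8 = 703.

703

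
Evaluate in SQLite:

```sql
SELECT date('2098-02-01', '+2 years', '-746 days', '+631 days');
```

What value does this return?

2099-10-09

Adding +2 years to 2098-02-01 gives 2100-02-01.
Applying '-746 days' to 2100-02-01: counting 746 days back gives 2098-01-16.
Applying '+631 days' to 2098-01-16: counting 631 days forward gives 2099-10-09.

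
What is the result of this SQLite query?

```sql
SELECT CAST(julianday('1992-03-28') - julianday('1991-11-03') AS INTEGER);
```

146

27 days remain in November 1991 after the 3rd (30 − 3).
December 1991: 31 days.
January 1992: 31 days.
February 1992: 29 days (leap year).
Then 28 days into March 1992.
Total: 27 + 31 + 31 + 29 + 28 = 146.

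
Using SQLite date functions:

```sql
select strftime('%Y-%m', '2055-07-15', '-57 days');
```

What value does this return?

2055-05

First apply '-57 days': 2055-07-15 → 2055-05-19.
`%Y-%m` extracts the year-month: 2055-05.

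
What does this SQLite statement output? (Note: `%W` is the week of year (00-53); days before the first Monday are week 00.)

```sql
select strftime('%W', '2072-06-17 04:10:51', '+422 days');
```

32

First apply '+422 days': 2072-06-17 04:10:51 → 2073-08-13 04:10:51.
2073-08-13 is a Sunday. SQLite's %W counts Mondays since the year started; the result is 32.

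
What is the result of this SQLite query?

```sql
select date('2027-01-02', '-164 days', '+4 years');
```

2030-07-22

Applying '-164 days' to 2027-01-02: counting 164 days back gives 2026-07-22.
Adding +4 years to 2026-07-22 gives 2030-07-22.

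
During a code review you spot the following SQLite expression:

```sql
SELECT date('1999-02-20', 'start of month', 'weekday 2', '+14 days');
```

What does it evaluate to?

1999-02-16

`start of month` rewinds 1999-02-20 to 1999-02-01.
`weekday 2` advances to the next Tuesday; 1999-02-01 is a Monday, so it moves forward to 1999-02-02.
Advancing 14 more days within February lands on 1999-02-16.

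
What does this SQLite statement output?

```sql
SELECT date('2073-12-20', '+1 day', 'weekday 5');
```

2073-12-22

Advancing 1 more day within December lands on 2073-12-21.
`weekday 5` advances to the next Friday; 2073-12-21 is a Thursday, so it moves forward to 2073-12-22.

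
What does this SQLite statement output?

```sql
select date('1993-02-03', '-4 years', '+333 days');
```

Adding -4 years to 1993-02-03 gives 1989-02-03.
Applying '+333 days' to 1989-02-03: counting 333 days forward gives 1990-01-02.

1990-01-02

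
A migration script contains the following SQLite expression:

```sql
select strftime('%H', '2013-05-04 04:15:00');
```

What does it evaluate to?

04

`%H` extracts the 2-digit hour (00-23): 04.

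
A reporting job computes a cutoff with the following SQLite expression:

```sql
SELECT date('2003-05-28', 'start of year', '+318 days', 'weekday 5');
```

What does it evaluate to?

2003-11-21

`start of year` rewinds 2003-05-28 to 2003-01-01.
Applying '+318 days' to 2003-01-01: counting 318 days forward gives 2003-11-15.
`weekday 5` advances to the next Friday; 2003-11-15 is a Saturday, so it moves forward to 2003-11-21.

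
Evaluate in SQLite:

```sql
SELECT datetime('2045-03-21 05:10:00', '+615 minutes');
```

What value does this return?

615 minutes = 10h 15m; +615 minutes from 2045-03-21 05:10:00 is 2045-03-21 15:25:00.

2045-03-21 15:25:00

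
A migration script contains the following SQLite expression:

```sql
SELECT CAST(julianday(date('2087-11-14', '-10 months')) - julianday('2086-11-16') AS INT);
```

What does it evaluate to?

Adding -10 months to 2087-11-14 gives 2087-01-14.
14 days remain in November 2086 after the 16th (30 − 16).
December 2086: 31 days.
Then 14 days into January 2087.
Total: 14 + 31 + 14 = 59.

59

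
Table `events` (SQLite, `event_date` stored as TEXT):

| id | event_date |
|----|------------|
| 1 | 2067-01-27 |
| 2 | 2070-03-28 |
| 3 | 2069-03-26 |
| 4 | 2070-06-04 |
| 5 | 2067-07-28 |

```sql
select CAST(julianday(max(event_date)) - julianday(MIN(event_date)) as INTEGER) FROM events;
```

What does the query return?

MIN = 2067-01-27, MAX = 2070-06-04.
4 days remain in January 2067 after the 27th (31 − 27).
Full months from February 2067 through May 2070 contribute their day counts.
Then 4 days into June 2070.
Total: 4 + 28 + 31 + 30 + 31 + 30 + 31 + 31 + 30 + 31 + 30 + 31 + 31 + 29 + 31 + 30 + 31 + 30 + 31 + 31 + 30 + 31 + 30 + 31 + 31 + 28 + 31 + 30 + 31 + 30 + 31 + 31 + 30 + 31 + 30 + 31 + 31 + 28 + 31 + 30 + 31 + 4 = 1224.

1224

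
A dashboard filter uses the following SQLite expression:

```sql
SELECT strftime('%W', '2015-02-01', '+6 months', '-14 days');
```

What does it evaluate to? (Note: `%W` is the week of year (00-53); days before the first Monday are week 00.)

28

First apply '+6 months', '-14 days': 2015-02-01 → 2015-07-18.
2015-07-18 is a Saturday. SQLite's %W counts Mondays since the year started; the result is 28.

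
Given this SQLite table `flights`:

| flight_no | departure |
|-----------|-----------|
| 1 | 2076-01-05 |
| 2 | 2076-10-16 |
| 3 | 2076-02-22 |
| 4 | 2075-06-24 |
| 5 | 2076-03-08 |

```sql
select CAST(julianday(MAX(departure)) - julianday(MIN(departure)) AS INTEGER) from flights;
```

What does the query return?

480

MIN = 2075-06-24, MAX = 2076-10-16.
6 days remain in June 2075 after the 24th (30 − 24).
Full months from July 2075 through September 2076 contribute their day counts.
Then 16 days into October 2076.
Total: 6 + 31 + 31 + 30 + 31 + 30 + 31 + 31 + 29 + 31 + 30 + 31 + 30 + 31 + 31 + 30 + 16 = 480.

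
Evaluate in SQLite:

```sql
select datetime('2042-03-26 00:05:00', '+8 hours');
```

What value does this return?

+8 hours from 2042-03-26 00:05:00 is 2042-03-26 08:05:00.

2042-03-26 08:05:00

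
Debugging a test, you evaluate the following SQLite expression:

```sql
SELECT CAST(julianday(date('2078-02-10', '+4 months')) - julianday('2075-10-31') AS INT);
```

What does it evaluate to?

953

Adding +4 months to 2078-02-10 gives 2078-06-10.
0 days remain in October 2075 after the 31st (31 − 31).
Full months from November 2075 through May 2078 contribute their day counts.
Then 10 days into June 2078.
Total: 0 + 30 + 31 + 31 + 29 + 31 + 30 + 31 + 30 + 31 + 31 + 30 + 31 + 30 + 31 + 31 + 28 + 31 + 30 + 31 + 30 + 31 + 31 + 30 + 31 + 30 + 31 + 31 + 28 + 31 + 30 + 31 + 10 = 953.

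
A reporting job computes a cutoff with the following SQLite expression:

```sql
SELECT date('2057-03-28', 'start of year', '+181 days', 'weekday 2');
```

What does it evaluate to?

2057-07-03

`start of year` rewinds 2057-03-28 to 2057-01-01.
Applying '+181 days' to 2057-01-01: counting 181 days forward gives 2057-07-01.
`weekday 2` advances to the next Tuesday; 2057-07-01 is a Sunday, so it moves forward to 2057-07-03.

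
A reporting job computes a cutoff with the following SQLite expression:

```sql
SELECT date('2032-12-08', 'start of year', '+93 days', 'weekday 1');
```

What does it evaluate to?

2032-04-05

`start of year` rewinds 2032-12-08 to 2032-01-01.
Applying '+93 days' to 2032-01-01: counting 93 days forward gives 2032-04-03.
`weekday 1` advances to the next Monday; 2032-04-03 is a Saturday, so it moves forward to 2032-04-05.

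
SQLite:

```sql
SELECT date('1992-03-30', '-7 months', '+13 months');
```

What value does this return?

1992-09-30

Adding -7 months to 1992-03-30 gives 1991-08-30.
Adding +13 months to 1991-08-30 gives 1992-09-30.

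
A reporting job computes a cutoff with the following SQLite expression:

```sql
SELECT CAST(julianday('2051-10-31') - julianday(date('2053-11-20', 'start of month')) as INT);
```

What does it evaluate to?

-732

`start of month` rewinds 2053-11-20 to 2053-11-01.
0 days remain in October 2051 after the 31st (31 − 31).
Full months from November 2051 through October 2053 contribute their day counts.
Then 1 day into November 2053.
Total: 0 + 30 + 31 + 31 + 29 + 31 + 30 + 31 + 30 + 31 + 31 + 30 + 31 + 30 + 31 + 31 + 28 + 31 + 30 + 31 + 30 + 31 + 31 + 30 + 31 + 1 = 732.
The subtraction is earlier − later, so the result is −732 → -732.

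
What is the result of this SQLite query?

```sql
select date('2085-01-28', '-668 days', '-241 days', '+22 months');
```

2084-06-03

Applying '-668 days' to 2085-01-28: counting 668 days back gives 2083-04-01.
Applying '-241 days' to 2083-04-01: counting 241 days back gives 2082-08-03.
Adding +22 months to 2082-08-03 gives 2084-06-03.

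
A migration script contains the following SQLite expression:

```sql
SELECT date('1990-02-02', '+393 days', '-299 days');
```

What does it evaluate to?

Applying '+393 days' to 1990-02-02: counting 393 days forward gives 1991-03-02.
Applying '-299 days' to 1991-03-02: counting 299 days back gives 1990-05-07.

1990-05-07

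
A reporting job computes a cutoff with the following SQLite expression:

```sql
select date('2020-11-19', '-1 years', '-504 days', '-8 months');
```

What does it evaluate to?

Adding -1 year to 2020-11-19 gives 2019-11-19.
Applying '-504 days' to 2019-11-19: counting 504 days back gives 2018-07-03.
Adding -8 months to 2018-07-03 gives 2017-11-03.

2017-11-03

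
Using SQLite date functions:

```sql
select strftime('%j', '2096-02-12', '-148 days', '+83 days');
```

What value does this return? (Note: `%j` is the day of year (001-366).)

First apply '-148 days', '+83 days': 2096-02-12 → 2095-12-09.
Day-of-year for 2095-12-09: days since 2095-01-01 inclusive = 343, zero-padded to 343.

343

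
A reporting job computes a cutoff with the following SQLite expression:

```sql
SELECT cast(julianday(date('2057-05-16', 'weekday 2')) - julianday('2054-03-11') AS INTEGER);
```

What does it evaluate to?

`weekday 2` advances to the next Tuesday; 2057-05-16 is a Wednesday, so it moves forward to 2057-05-22.
20 days remain in March 2054 after the 11th (31 − 11).
Full months from April 2054 through April 2057 contribute their day counts.
Then 22 days into May 2057.
Total: 20 + 30 + 31 + 30 + 31 + 31 + 30 + 31 + 30 + 31 + 31 + 28 + 31 + 30 + 31 + 30 + 31 + 31 + 30 + 31 + 30 + 31 + 31 + 29 + 31 + 30 + 31 + 30 + 31 + 31 + 30 + 31 + 30 + 31 + 31 + 28 + 31 + 30 + 22 = 1168.

1168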